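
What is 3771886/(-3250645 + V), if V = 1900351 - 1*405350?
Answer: -1885943/877822 ≈ -2.1484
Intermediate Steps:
V = 1495001 (V = 1900351 - 405350 = 1495001)
3771886/(-3250645 + V) = 3771886/(-3250645 + 1495001) = 3771886/(-1755644) = 3771886*(-1/1755644) = -1885943/877822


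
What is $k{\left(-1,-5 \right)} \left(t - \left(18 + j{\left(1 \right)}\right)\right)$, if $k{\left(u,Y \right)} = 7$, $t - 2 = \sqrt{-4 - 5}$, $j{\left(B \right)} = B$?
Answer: $-119 + 21 i \approx -119.0 + 21.0 i$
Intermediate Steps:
$t = 2 + 3 i$ ($t = 2 + \sqrt{-4 - 5} = 2 + \sqrt{-9} = 2 + 3 i \approx 2.0 + 3.0 i$)
$k{\left(-1,-5 \right)} \left(t - \left(18 + j{\left(1 \right)}\right)\right) = 7 \left(\left(2 + 3 i\right) - 19\right) = 7 \left(-17 + 3 i\right) = -119 + 21 i$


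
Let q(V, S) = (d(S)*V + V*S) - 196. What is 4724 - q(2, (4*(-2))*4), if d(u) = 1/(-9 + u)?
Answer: 204346/41 ≈ 4984.0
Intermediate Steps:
q(V, S) = -196 + S*V + V/(-9 + S) (q(V, S) = (V/(-9 + S) + V*S) - 196 = (V/(-9 + S) + S*V) - 196 = (S*V + V/(-9 + S)) - 196 = -196 + S*V + V/(-9 + S))
4724 - q(2, (4*(-2))*4) = 4724 - (2 + (-196 + ((4*(-2))*4)*2)*(-9 + (4*(-2))*4))/(-9 + (4*(-2))*4) = 4724 - (2 + (-196 - 8*4*2)*(-9 - 8*4))/(-9 - 8*4) = 4724 - (2 + (-196 - 32*2)*(-9 - 32))/(-9 - 32) = 4724 - (2 + (-196 - 64)*(-41))/(-41) = 4724 - (-1)*(2 - 260*(-41))/41 = 4724 - (-1)*(2 + 10660)/41 = 4724 - (-1)*10662/41 = 4724 - 1*(-10662/41) = 4724 + 10662/41 = 204346/41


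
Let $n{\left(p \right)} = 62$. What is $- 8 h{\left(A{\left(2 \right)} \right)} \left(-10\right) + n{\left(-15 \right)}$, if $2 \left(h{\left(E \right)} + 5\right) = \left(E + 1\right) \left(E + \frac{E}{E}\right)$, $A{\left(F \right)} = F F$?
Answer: $662$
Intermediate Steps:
$A{\left(F \right)} = F^{2}$
$h{\left(E \right)} = -5 + \frac{\left(1 + E\right)^{2}}{2}$ ($h{\left(E \right)} = -5 + \frac{\left(E + 1\right) \left(E + \frac{E}{E}\right)}{2} = -5 + \frac{\left(1 + E\right) \left(E + 1\right)}{2} = -5 + \frac{\left(1 + E\right) \left(1 + E\right)}{2} = -5 + \frac{\left(1 + E\right)^{2}}{2}$)
$- 8 h{\left(A{\left(2 \right)} \right)} \left(-10\right) + n{\left(-15 \right)} = - 8 \left(- \frac{9}{2} + 2^{2} + \frac{\left(2^{2}\right)^{2}}{2}\right) \left(-10\right) + 62 = - 8 \left(- \frac{9}{2} + 4 + \frac{4^{2}}{2}\right) \left(-10\right) + 62 = - 8 \left(- \frac{9}{2} + 4 + \frac{1}{2} \cdot 16\right) \left(-10\right) + 62 = - 8 \left(- \frac{9}{2} + 4 + 8\right) \left(-10\right) + 62 = \left(-8\right) \frac{15}{2} \left(-10\right) + 62 = \left(-60\right) \left(-10\right) + 62 = 600 + 62 = 662$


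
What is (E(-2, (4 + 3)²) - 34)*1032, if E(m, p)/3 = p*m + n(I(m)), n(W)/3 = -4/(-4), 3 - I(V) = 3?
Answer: -329208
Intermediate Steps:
I(V) = 0 (I(V) = 3 - 1*3 = 3 - 3 = 0)
n(W) = 3 (n(W) = 3*(-4/(-4)) = 3*(-4*(-¼)) = 3*1 = 3)
E(m, p) = 9 + 3*m*p (E(m, p) = 3*(p*m + 3) = 3*(m*p + 3) = 3*(3 + m*p) = 9 + 3*m*p)
(E(-2, (4 + 3)²) - 34)*1032 = ((9 + 3*(-2)*(4 + 3)²) - 34)*1032 = ((9 + 3*(-2)*7²) - 34)*1032 = ((9 + 3*(-2)*49) - 34)*1032 = ((9 - 294) - 34)*1032 = (-285 - 34)*1032 = -319*1032 = -329208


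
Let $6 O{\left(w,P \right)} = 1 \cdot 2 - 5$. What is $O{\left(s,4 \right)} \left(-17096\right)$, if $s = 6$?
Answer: $8548$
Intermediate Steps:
$O{\left(w,P \right)} = - \frac{1}{2}$ ($O{\left(w,P \right)} = \frac{1 \cdot 2 - 5}{6} = \frac{2 - 5}{6} = \frac{1}{6} \left(-3\right) = - \frac{1}{2}$)
$O{\left(s,4 \right)} \left(-17096\right) = \left(- \frac{1}{2}\right) \left(-17096\right) = 8548$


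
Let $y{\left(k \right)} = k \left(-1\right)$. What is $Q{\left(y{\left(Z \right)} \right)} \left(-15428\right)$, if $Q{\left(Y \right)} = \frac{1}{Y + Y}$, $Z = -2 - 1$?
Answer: $- \frac{7714}{3} \approx -2571.3$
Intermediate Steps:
$Z = -3$
$y{\left(k \right)} = - k$
$Q{\left(Y \right)} = \frac{1}{2 Y}$
$Q{\left(y{\left(Z \right)} \right)} \left(-15428\right) = \frac{1}{2 \left(\left(-1\right) \left(-3\right)\right)} \left(-15428\right) = \frac{1}{2 \cdot 3} \left(-15428\right) = \frac{1}{2} \cdot \frac{1}{3} \left(-15428\right) = \frac{1}{6} \left(-15428\right) = - \frac{7714}{3}$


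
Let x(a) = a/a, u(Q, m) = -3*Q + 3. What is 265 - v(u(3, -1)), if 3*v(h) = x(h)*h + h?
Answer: 269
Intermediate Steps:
u(Q, m) = 3 - 3*Q
x(a) = 1
v(h) = 2*h/3 (v(h) = (1*h + h)/3 = (h + h)/3 = (2*h)/3 = 2*h/3)
265 - v(u(3, -1)) = 265 - 2*(3 - 3*3)/3 = 265 - 2*(3 - 9)/3 = 265 - 2*(-6)/3 = 265 - 1*(-4) = 265 + 4 = 269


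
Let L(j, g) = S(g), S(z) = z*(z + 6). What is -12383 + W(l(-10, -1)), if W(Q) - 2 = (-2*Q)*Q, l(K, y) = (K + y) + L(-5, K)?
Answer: -14063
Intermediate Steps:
S(z) = z*(6 + z)
L(j, g) = g*(6 + g)
l(K, y) = K + y + K*(6 + K) (l(K, y) = (K + y) + K*(6 + K) = K + y + K*(6 + K))
W(Q) = 2 - 2*Q² (W(Q) = 2 + (-2*Q)*Q = 2 - 2*Q²)
-12383 + W(l(-10, -1)) = -12383 + (2 - 2*(-10 - 1 - 10*(6 - 10))²) = -12383 + (2 - 2*(-10 - 1 - 10*(-4))²) = -12383 + (2 - 2*(-10 - 1 + 40)²) = -12383 + (2 - 2*29²) = -12383 + (2 - 2*841) = -12383 + (2 - 1682) = -12383 - 1680 = -14063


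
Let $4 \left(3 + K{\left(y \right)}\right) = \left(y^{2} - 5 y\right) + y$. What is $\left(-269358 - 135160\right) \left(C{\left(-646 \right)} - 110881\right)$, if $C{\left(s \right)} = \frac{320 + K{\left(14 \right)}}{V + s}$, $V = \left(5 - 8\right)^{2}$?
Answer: $\frac{28571732938382}{637} \approx 4.4854 \cdot 10^{10}$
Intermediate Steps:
$K{\left(y \right)} = -3 - y + \frac{y^{2}}{4}$ ($K{\left(y \right)} = -3 + \frac{\left(y^{2} - 5 y\right) + y}{4} = -3 + \frac{y^{2} - 4 y}{4} = -3 + \left(- y + \frac{y^{2}}{4}\right) = -3 - y + \frac{y^{2}}{4}$)
$V = 9$ ($V = \left(-3\right)^{2} = 9$)
$C{\left(s \right)} = \frac{352}{9 + s}$ ($C{\left(s \right)} = \frac{320 - \left(17 - 49\right)}{9 + s} = \frac{320 - -32}{9 + s} = \frac{320 + 32}{9 + s} = \frac{352}{9 + s}$)
$\left(-269358 - 135160\right) \left(C{\left(-646 \right)} - 110881\right) = \left(-269358 - 135160\right) \left(\frac{352}{9 - 646} - 110881\right) = - 404518 \left(\frac{352}{-637} - 110881\right) = - 404518 \left(352 \left(- \frac{1}{637}\right) - 110881\right) = - 404518 \left(- \frac{352}{637} - 110881\right) = \left(-404518\right) \left(- \frac{70631549}{637}\right) = \frac{28571732938382}{637}$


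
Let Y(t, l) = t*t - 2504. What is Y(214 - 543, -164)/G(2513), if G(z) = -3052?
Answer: -105737/3052 ≈ -34.645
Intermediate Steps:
Y(t, l) = -2504 + t² (Y(t, l) = t² - 2504 = -2504 + t²)
Y(214 - 543, -164)/G(2513) = (-2504 + (214 - 543)²)/(-3052) = (-2504 + (-329)²)*(-1/3052) = (-2504 + 108241)*(-1/3052) = 105737*(-1/3052) = -105737/3052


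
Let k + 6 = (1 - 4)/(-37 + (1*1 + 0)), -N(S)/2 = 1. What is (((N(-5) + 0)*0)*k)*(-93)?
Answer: 0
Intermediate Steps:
N(S) = -2 (N(S) = -2*1 = -2)
k = -71/12 (k = -6 + (1 - 4)/(-37 + (1*1 + 0)) = -6 - 3/(-37 + (1 + 0)) = -6 - 3/(-37 + 1) = -6 - 3/(-36) = -6 - 3*(-1/36) = -6 + 1/12 = -71/12 ≈ -5.9167)
(((N(-5) + 0)*0)*k)*(-93) = (((-2 + 0)*0)*(-71/12))*(-93) = (-2*0*(-71/12))*(-93) = (0*(-71/12))*(-93) = 0*(-93) = 0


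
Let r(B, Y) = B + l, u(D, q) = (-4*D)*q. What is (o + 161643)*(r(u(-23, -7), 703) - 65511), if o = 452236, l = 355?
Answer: -40393238200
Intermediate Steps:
u(D, q) = -4*D*q
r(B, Y) = 355 + B (r(B, Y) = B + 355 = 355 + B)
(o + 161643)*(r(u(-23, -7), 703) - 65511) = (452236 + 161643)*((355 - 4*(-23)*(-7)) - 65511) = 613879*((355 - 644) - 65511) = 613879*(-289 - 65511) = 613879*(-65800) = -40393238200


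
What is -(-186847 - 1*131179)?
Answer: 318026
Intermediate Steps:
-(-186847 - 1*131179) = -(-186847 - 131179) = -1*(-318026) = 318026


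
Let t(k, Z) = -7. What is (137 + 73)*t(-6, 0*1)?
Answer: -1470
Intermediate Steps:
(137 + 73)*t(-6, 0*1) = (137 + 73)*(-7) = 210*(-7) = -1470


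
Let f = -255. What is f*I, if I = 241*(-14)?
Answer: 860370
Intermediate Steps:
I = -3374
f*I = -255*(-3374) = 860370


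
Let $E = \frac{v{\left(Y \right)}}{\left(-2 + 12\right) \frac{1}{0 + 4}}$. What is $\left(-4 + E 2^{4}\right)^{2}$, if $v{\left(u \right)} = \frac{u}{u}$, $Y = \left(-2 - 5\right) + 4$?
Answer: $\frac{144}{25} \approx 5.76$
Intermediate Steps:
$Y = -3$ ($Y = -7 + 4 = -3$)
$v{\left(u \right)} = 1$
$E = \frac{2}{5}$ ($E = 1 \frac{1}{\left(-2 + 12\right) \frac{1}{0 + 4}} = 1 \frac{1}{10 \cdot \frac{1}{4}} = 1 \frac{1}{\frac{5}{2}} = 1 \cdot \frac{2}{5} = \frac{2}{5} \approx 0.4$)
$\left(-4 + E 2^{4}\right)^{2} = \left(-4 + \frac{2 \cdot 2^{4}}{5}\right)^{2} = \left(-4 + \frac{2}{5} \cdot 16\right)^{2} = \left(-4 + \frac{32}{5}\right)^{2} = \left(\frac{12}{5}\right)^{2} = \frac{144}{25}$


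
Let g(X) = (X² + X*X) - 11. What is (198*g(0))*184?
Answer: -400752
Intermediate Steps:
g(X) = -11 + 2*X² (g(X) = (X² + X²) - 11 = 2*X² - 11 = -11 + 2*X²)
(198*g(0))*184 = (198*(-11 + 2*0²))*184 = (198*(-11 + 2*0))*184 = (198*(-11 + 0))*184 = (198*(-11))*184 = -2178*184 = -400752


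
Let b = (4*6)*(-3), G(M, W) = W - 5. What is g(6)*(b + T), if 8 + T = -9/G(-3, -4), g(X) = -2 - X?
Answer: 632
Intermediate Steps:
G(M, W) = -5 + W
T = -7 (T = -8 - 9/(-5 - 4) = -8 - 9/(-9) = -8 - 9*(-⅑) = -8 + 1 = -7)
b = -72 (b = 24*(-3) = -72)
g(6)*(b + T) = (-2 - 1*6)*(-72 - 7) = (-2 - 6)*(-79) = -8*(-79) = 632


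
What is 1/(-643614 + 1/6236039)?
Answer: -6236039/4013602004945 ≈ -1.5537e-6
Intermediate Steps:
1/(-643614 + 1/6236039) = 1/(-4013602004945/6236039) = -6236039/4013602004945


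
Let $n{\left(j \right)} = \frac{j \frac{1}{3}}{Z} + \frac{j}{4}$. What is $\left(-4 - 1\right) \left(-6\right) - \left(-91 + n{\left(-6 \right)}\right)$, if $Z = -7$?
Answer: $\frac{1711}{14} \approx 122.21$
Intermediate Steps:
$n{\left(j \right)} = \frac{17 j}{84}$ ($n{\left(j \right)} = \frac{j \frac{1}{3}}{-7} + \frac{j}{4} = j \frac{1}{3} \left(- \frac{1}{7}\right) + j \frac{1}{4} = \frac{j}{3} \left(- \frac{1}{7}\right) + \frac{j}{4} = - \frac{j}{21} + \frac{j}{4} = \frac{17 j}{84}$)
$\left(-4 - 1\right) \left(-6\right) - \left(-91 + n{\left(-6 \right)}\right) = \left(-4 - 1\right) \left(-6\right) - \left(-91 + \frac{17}{84} \left(-6\right)\right) = \left(-5\right) \left(-6\right) - \left(-91 - \frac{17}{14}\right) = 30 - - \frac{1291}{14} = 30 + \frac{1291}{14} = \frac{1711}{14}$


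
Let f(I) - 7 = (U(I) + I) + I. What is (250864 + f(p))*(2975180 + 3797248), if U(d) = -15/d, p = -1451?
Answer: 2436740141946552/1451 ≈ 1.6794e+12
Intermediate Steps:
f(I) = 7 - 15/I + 2*I (f(I) = 7 + ((-15/I + I) + I) = 7 + ((I - 15/I) + I) = 7 + (-15/I + 2*I) = 7 - 15/I + 2*I)
(250864 + f(p))*(2975180 + 3797248) = (250864 + (7 - 15/(-1451) + 2*(-1451)))*(2975180 + 3797248) = (250864 + (7 - 15*(-1/1451) - 2902))*6772428 = (250864 + (7 + 15/1451 - 2902))*6772428 = (250864 - 4200630/1451)*6772428 = (359803034/1451)*6772428 = 2436740141946552/1451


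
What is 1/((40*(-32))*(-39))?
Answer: 1/49920 ≈ 2.0032e-5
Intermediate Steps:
1/((40*(-32))*(-39)) = 1/(-1280*(-39)) = 1/49920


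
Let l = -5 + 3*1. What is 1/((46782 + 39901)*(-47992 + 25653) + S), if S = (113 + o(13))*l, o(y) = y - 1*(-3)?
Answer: -1/1936411795 ≈ -5.1642e-10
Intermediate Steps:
o(y) = 3 + y (o(y) = y + 3 = 3 + y)
l = -2 (l = -5 + 3 = -2)
S = -258 (S = (113 + (3 + 13))*(-2) = (113 + 16)*(-2) = 129*(-2) = -258)
1/((46782 + 39901)*(-47992 + 25653) + S) = 1/((46782 + 39901)*(-47992 + 25653) - 258) = 1/(86683*(-22339) - 258) = 1/(-1936411537 - 258) = 1/(-1936411795) = -1/1936411795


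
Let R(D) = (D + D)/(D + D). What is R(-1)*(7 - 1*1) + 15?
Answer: 21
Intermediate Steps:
R(D) = 1 (R(D) = (2*D)/((2*D)) = (2*D)*(1/(2*D)) = 1)
R(-1)*(7 - 1*1) + 15 = 1*(7 - 1*1) + 15 = 1*(7 - 1) + 15 = 1*6 + 15 = 6 + 15 = 21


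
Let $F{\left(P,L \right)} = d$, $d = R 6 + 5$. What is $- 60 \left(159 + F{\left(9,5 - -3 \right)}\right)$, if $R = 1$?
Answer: $-10200$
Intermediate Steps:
$d = 11$ ($d = 1 \cdot 6 + 5 = 6 + 5 = 11$)
$F{\left(P,L \right)} = 11$
$- 60 \left(159 + F{\left(9,5 - -3 \right)}\right) = - 60 \left(159 + 11\right) = \left(-60\right) 170 = -10200$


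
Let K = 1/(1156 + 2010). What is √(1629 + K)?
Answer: √16328375890/3166 ≈ 40.361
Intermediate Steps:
K = 1/3166 ≈ 0.00031586
√(1629 + K) = √(1629 + 1/3166) = √(5157415/3166) = √16328375890/3166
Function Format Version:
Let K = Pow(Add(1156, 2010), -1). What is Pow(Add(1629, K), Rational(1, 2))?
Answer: Mul(Rational(1, 3166), Pow(16328375890, Rational(1, 2))) ≈ 40.361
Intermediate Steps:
K = Rational(1, 3166) (K = Pow(3166, -1) = Rational(1, 3166) ≈ 0.00031586)
Pow(Add(1629, K), Rational(1, 2)) = Pow(Add(1629, Rational(1, 3166)), Rational(1, 2)) = Pow(Rational(5157415, 3166), Rational(1, 2)) = Mul(Rational(1, 3166), Pow(16328375890, Rational(1, 2)))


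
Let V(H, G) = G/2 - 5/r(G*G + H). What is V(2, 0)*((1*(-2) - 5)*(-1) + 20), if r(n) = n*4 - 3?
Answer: -27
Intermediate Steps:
r(n) = -3 + 4*n (r(n) = 4*n - 3 = -3 + 4*n)
V(H, G) = G/2 - 5/(-3 + 4*H + 4*G²) (V(H, G) = G/2 - 5/(-3 + 4*(G*G + H)) = G*(½) - 5/(-3 + 4*(G² + H)) = G/2 - 5/(-3 + 4*(H + G²)) = G/2 - 5/(-3 + (4*H + 4*G²)) = G/2 - 5/(-3 + 4*H + 4*G²))
V(2, 0)*((1*(-2) - 5)*(-1) + 20) = ((½)*0 - 5/(-3 + 4*2 + 4*0²))*((1*(-2) - 5)*(-1) + 20) = (0 - 5/(-3 + 8 + 4*0))*((-2 - 5)*(-1) + 20) = (0 - 5/(-3 + 8 + 0))*(-7*(-1) + 20) = (0 - 5/5)*(7 + 20) = (0 - 5*⅕)*27 = (0 - 1)*27 = -1*27 = -27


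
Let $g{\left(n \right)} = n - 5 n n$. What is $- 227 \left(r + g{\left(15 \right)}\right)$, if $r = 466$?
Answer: $3724843$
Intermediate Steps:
$g{\left(n \right)} = - 5 n^{3}$ ($g{\left(n \right)} = n \left(- 5 n^{2}\right) = - 5 n^{3}$)
$- 227 \left(r + g{\left(15 \right)}\right) = - 227 \left(466 - 5 \cdot 15^{3}\right) = - 227 \left(466 - 16875\right) = \left(-227\right) \left(-16409\right) = 3724843$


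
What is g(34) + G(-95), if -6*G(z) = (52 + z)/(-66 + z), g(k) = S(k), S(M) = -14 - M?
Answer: -46411/966 ≈ -48.044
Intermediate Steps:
g(k) = -14 - k
G(z) = -(52 + z)/(6*(-66 + z))
g(34) + G(-95) = (-14 - 1*34) + (-52 - 1*(-95))/(6*(-66 - 95)) = (-14 - 34) + (⅙)*(-52 + 95)/(-161) = -48 + (⅙)*(-1/161)*43 = -48 - 43/966 = -46411/966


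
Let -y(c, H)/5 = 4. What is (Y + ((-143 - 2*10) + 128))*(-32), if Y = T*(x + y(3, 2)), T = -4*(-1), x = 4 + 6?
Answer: 2400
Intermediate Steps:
y(c, H) = -20 (y(c, H) = -5*4 = -20)
x = 10
T = 4
Y = -40 (Y = 4*(10 - 20) = 4*(-10) = -40)
(Y + ((-143 - 2*10) + 128))*(-32) = (-40 + ((-143 - 2*10) + 128))*(-32) = (-40 + ((-143 - 20) + 128))*(-32) = (-40 + (-163 + 128))*(-32) = (-40 - 35)*(-32) = -75*(-32) = 2400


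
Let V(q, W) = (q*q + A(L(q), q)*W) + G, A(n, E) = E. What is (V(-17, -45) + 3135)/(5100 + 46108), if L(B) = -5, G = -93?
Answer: 512/6401 ≈ 0.079988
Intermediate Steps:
V(q, W) = -93 + q² + W*q (V(q, W) = (q*q + q*W) - 93 = (q² + W*q) - 93 = -93 + q² + W*q)
(V(-17, -45) + 3135)/(5100 + 46108) = ((-93 + (-17)² - 45*(-17)) + 3135)/(5100 + 46108) = ((-93 + 289 + 765) + 3135)/51208 = (961 + 3135)*(1/51208) = 4096*(1/51208) = 512/6401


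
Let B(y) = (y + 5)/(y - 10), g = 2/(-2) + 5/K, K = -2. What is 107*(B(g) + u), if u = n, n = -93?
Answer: -89666/9 ≈ -9962.9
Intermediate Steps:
g = -7/2 (g = 2/(-2) + 5/(-2) = 2*(-½) + 5*(-½) = -1 - 5/2 = -7/2 ≈ -3.5000)
u = -93
B(y) = (5 + y)/(-10 + y)
107*(B(g) + u) = 107*((5 - 7/2)/(-10 - 7/2) - 93) = 107*((3/2)/(-27/2) - 93) = 107*(-2/27*3/2 - 93) = 107*(-⅑ - 93) = 107*(-838/9) = -89666/9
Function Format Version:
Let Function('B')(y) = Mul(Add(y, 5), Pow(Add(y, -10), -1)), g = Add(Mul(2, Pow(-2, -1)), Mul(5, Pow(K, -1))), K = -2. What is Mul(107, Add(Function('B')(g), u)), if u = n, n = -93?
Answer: Rational(-89666, 9) ≈ -9962.9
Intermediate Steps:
g = Rational(-7, 2) (g = Add(Mul(2, Pow(-2, -1)), Mul(5, Pow(-2, -1))) = Add(Mul(2, Rational(-1, 2)), Mul(5, Rational(-1, 2))) = Add(-1, Rational(-5, 2)) = Rational(-7, 2) ≈ -3.5000)
u = -93
Function('B')(y) = Mul(Pow(Add(-10, y), -1), Add(5, y)) (Function('B')(y) = Mul(Add(5, y), Pow(Add(-10, y), -1)) = Mul(Pow(Add(-10, y), -1), Add(5, y)))
Mul(107, Add(Function('B')(g), u)) = Mul(107, Add(Mul(Pow(Add(-10, Rational(-7, 2)), -1), Add(5, Rational(-7, 2))), -93)) = Mul(107, Add(Mul(Pow(Rational(-27, 2), -1), Rational(3, 2)), -93)) = Mul(107, Add(Mul(Rational(-2, 27), Rational(3, 2)), -93)) = Mul(107, Add(Rational(-1, 9), -93)) = Mul(107, Rational(-838, 9)) = Rational(-89666, 9)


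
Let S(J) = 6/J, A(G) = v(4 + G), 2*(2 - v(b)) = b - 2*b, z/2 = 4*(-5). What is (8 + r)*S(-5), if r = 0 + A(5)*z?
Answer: 1512/5 ≈ 302.40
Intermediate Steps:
z = -40 (z = 2*(4*(-5)) = 2*(-20) = -40)
v(b) = 2 + b/2 (v(b) = 2 - (b - 2*b)/2 = 2 - (-1)*b/2 = 2 + b/2)
A(G) = 4 + G/2 (A(G) = 2 + (4 + G)/2 = 2 + (2 + G/2) = 4 + G/2)
r = -260 (r = 0 + (4 + (½)*5)*(-40) = 0 + (4 + 5/2)*(-40) = 0 + (13/2)*(-40) = 0 - 260 = -260)
(8 + r)*S(-5) = (8 - 260)*(6/(-5)) = -1512*(-1)/5 = -252*(-6/5) = 1512/5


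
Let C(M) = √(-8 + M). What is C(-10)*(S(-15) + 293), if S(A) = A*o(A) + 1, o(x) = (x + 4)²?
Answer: -4563*I*√2 ≈ -6453.1*I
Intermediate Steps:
o(x) = (4 + x)²
S(A) = 1 + A*(4 + A)² (S(A) = A*(4 + A)² + 1 = 1 + A*(4 + A)²)
C(-10)*(S(-15) + 293) = √(-8 - 10)*((1 - 15*(4 - 15)²) + 293) = √(-18)*((1 - 15*(-11)²) + 293) = (3*I*√2)*((1 - 15*121) + 293) = (3*I*√2)*((1 - 1815) + 293) = (3*I*√2)*(-1814 + 293) = (3*I*√2)*(-1521) = -4563*I*√2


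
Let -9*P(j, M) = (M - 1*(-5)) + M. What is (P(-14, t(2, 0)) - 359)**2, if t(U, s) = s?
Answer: 10471696/81 ≈ 1.2928e+5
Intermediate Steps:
P(j, M) = -5/9 - 2*M/9 (P(j, M) = -((M - 1*(-5)) + M)/9 = -((M + 5) + M)/9 = -((5 + M) + M)/9 = -(5 + 2*M)/9 = -5/9 - 2*M/9)
(P(-14, t(2, 0)) - 359)**2 = ((-5/9 - 2/9*0) - 359)**2 = ((-5/9 + 0) - 359)**2 = (-5/9 - 359)**2 = (-3236/9)**2 = 10471696/81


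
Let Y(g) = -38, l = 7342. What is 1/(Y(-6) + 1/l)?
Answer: -7342/278995 ≈ -0.026316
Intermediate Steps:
1/(Y(-6) + 1/l) = 1/(-38 + 1/7342) = 1/(-278995/7342) = -7342/278995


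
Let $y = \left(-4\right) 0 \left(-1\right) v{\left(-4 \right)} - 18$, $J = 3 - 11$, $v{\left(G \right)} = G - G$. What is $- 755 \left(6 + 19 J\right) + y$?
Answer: $110212$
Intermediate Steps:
$v{\left(G \right)} = 0$
$J = -8$ ($J = 3 - 11 = -8$)
$y = -18$ ($y = \left(-4\right) 0 \left(-1\right) 0 - 18 = 0 \left(-1\right) 0 - 18 = 0 \cdot 0 - 18 = 0 - 18 = -18$)
$- 755 \left(6 + 19 J\right) + y = - 755 \left(6 + 19 \left(-8\right)\right) - 18 = - 755 \left(6 - 152\right) - 18 = \left(-755\right) \left(-146\right) - 18 = 110230 - 18 = 110212$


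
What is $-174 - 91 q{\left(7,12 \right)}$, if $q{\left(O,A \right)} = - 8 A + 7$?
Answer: $7925$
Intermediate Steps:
$q{\left(O,A \right)} = 7 - 8 A$
$-174 - 91 q{\left(7,12 \right)} = -174 - 91 \left(7 - 96\right) = -174 - -8099 = -174 + 8099 = 7925$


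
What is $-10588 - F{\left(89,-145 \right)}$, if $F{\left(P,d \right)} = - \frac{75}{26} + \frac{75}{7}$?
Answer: $- \frac{1928441}{182} \approx -10596.0$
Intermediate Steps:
$F{\left(P,d \right)} = \frac{1425}{182}$ ($F{\left(P,d \right)} = \left(-75\right) \frac{1}{26} + 75 \cdot \frac{1}{7} = - \frac{75}{26} + \frac{75}{7} = \frac{1425}{182}$)
$-10588 - F{\left(89,-145 \right)} = -10588 - \frac{1425}{182} = - \frac{1928441}{182}$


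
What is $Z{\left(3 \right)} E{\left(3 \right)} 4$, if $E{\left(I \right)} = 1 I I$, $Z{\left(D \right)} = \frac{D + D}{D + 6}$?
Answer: $24$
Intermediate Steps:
$Z{\left(D \right)} = \frac{2 D}{6 + D}$
$E{\left(I \right)} = I^{2}$ ($E{\left(I \right)} = I I = I^{2}$)
$Z{\left(3 \right)} E{\left(3 \right)} 4 = 2 \cdot 3 \frac{1}{6 + 3} \cdot 3^{2} \cdot 4 = 2 \cdot 3 \cdot \frac{1}{9} \cdot 9 \cdot 4 = \frac{2}{3} \cdot 9 \cdot 4 = 6 \cdot 4 = 24$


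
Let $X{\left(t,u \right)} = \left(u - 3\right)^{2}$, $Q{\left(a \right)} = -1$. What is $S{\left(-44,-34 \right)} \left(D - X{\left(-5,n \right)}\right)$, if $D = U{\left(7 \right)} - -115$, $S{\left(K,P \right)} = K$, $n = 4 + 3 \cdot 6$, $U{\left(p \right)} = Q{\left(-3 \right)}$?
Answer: $10868$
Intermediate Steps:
$U{\left(p \right)} = -1$
$n = 22$ ($n = 4 + 18 = 22$)
$D = 114$ ($D = -1 - -115 = -1 + 115 = 114$)
$X{\left(t,u \right)} = \left(-3 + u\right)^{2}$
$S{\left(-44,-34 \right)} \left(D - X{\left(-5,n \right)}\right) = - 44 \left(114 - \left(-3 + 22\right)^{2}\right) = - 44 \left(114 - 19^{2}\right) = - 44 \left(114 - 361\right) = \left(-44\right) \left(-247\right) = 10868$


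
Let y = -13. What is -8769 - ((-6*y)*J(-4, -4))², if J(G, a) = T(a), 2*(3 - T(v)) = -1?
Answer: -83298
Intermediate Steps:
T(v) = 7/2 (T(v) = 3 - ½*(-1) = 3 + ½ = 7/2)
J(G, a) = 7/2
-8769 - ((-6*y)*J(-4, -4))² = -8769 - (-6*(-13)*(7/2))² = -8769 - (78*(7/2))² = -8769 - 1*273² = -8769 - 1*74529 = -8769 - 74529 = -83298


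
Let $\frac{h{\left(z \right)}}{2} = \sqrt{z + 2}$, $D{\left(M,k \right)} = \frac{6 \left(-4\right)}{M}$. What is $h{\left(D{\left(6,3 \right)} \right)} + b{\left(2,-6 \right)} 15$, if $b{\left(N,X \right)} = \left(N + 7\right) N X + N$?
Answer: $-1590 + 2 i \sqrt{2} \approx -1590.0 + 2.8284 i$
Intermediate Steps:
$D{\left(M,k \right)} = - \frac{24}{M}$
$h{\left(z \right)} = 2 \sqrt{2 + z}$ ($h{\left(z \right)} = 2 \sqrt{z + 2} = 2 \sqrt{2 + z}$)
$b{\left(N,X \right)} = N + N X \left(7 + N\right)$ ($b{\left(N,X \right)} = \left(7 + N\right) N X + N = N \left(7 + N\right) X + N = N X \left(7 + N\right) + N = N + N X \left(7 + N\right)$)
$h{\left(D{\left(6,3 \right)} \right)} + b{\left(2,-6 \right)} 15 = 2 \sqrt{2 - \frac{24}{6}} + 2 \left(1 + 7 \left(-6\right) + 2 \left(-6\right)\right) 15 = 2 \sqrt{2 - 4} + 2 \left(1 - 42 - 12\right) 15 = 2 \sqrt{2 - 4} + 2 \left(-53\right) 15 = 2 \sqrt{-2} - 1590 = 2 i \sqrt{2} - 1590 = -1590 + 2 i \sqrt{2}$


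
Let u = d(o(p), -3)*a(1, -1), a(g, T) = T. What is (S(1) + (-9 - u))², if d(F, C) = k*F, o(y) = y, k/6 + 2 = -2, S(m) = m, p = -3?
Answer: 4096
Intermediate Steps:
k = -24 (k = -12 + 6*(-2) = -12 - 12 = -24)
d(F, C) = -24*F
u = -72 (u = -24*(-3)*(-1) = 72*(-1) = -72)
(S(1) + (-9 - u))² = (1 + (-9 - 1*(-72)))² = (1 + (-9 + 72))² = (1 + 63)² = 64² = 4096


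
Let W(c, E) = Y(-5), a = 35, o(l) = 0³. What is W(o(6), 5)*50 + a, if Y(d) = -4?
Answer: -165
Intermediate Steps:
o(l) = 0
W(c, E) = -4
W(o(6), 5)*50 + a = -4*50 + 35 = -200 + 35 = -165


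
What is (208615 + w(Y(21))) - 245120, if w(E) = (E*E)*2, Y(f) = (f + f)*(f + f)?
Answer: 6186887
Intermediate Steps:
Y(f) = 4*f² (Y(f) = (2*f)*(2*f) = 4*f²)
w(E) = 2*E² (w(E) = E²*2 = 2*E²)
(208615 + w(Y(21))) - 245120 = (208615 + 2*(4*21²)²) - 245120 = (208615 + 2*(4*441)²) - 245120 = (208615 + 2*1764²) - 245120 = (208615 + 2*3111696) - 245120 = (208615 + 6223392) - 245120 = 6432007 - 245120 = 6186887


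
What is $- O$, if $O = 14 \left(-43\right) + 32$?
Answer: $570$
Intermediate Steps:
$O = -570$ ($O = -602 + 32 = -570$)
$- O = \left(-1\right) \left(-570\right) = 570$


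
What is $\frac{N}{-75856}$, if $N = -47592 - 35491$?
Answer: $\frac{7553}{6896} \approx 1.0953$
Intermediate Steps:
$N = -83083$
$\frac{N}{-75856} = - \frac{83083}{-75856} = \left(-83083\right) \left(- \frac{1}{75856}\right) = \frac{7553}{6896}$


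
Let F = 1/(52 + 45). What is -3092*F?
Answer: -3092/97 ≈ -31.876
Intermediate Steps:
F = 1/97 ≈ 0.010309
-3092*F = -3092*1/97 = -3092/97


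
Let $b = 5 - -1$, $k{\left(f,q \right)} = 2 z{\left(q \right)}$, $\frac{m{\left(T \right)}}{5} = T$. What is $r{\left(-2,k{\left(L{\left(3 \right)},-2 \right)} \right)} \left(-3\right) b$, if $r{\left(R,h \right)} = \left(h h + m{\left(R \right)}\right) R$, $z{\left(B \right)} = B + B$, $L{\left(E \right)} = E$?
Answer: $1944$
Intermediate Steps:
$z{\left(B \right)} = 2 B$
$m{\left(T \right)} = 5 T$
$k{\left(f,q \right)} = 4 q$ ($k{\left(f,q \right)} = 2 \cdot 2 q = 4 q$)
$b = 6$ ($b = 5 + 1 = 6$)
$r{\left(R,h \right)} = R \left(h^{2} + 5 R\right)$ ($r{\left(R,h \right)} = \left(h h + 5 R\right) R = \left(h^{2} + 5 R\right) R = R \left(h^{2} + 5 R\right)$)
$r{\left(-2,k{\left(L{\left(3 \right)},-2 \right)} \right)} \left(-3\right) b = - 2 \left(\left(4 \left(-2\right)\right)^{2} + 5 \left(-2\right)\right) \left(-3\right) 6 = - 2 \left(\left(-8\right)^{2} - 10\right) \left(-3\right) 6 = - 2 \left(64 - 10\right) \left(-3\right) 6 = \left(-2\right) 54 \left(-3\right) 6 = \left(-108\right) \left(-3\right) 6 = 324 \cdot 6 = 1944$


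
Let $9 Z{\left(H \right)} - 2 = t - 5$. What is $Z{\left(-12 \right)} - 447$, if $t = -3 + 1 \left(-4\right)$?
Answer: $- \frac{4033}{9} \approx -448.11$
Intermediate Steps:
$t = -7$ ($t = -3 - 4 = -7$)
$Z{\left(H \right)} = - \frac{10}{9}$ ($Z{\left(H \right)} = \frac{2}{9} + \frac{-7 - 5}{9} = \frac{2}{9} + \frac{1}{9} \left(-12\right) = \frac{2}{9} - \frac{4}{3} = - \frac{10}{9}$)
$Z{\left(-12 \right)} - 447 = - \frac{10}{9} - 447 = - \frac{4033}{9}$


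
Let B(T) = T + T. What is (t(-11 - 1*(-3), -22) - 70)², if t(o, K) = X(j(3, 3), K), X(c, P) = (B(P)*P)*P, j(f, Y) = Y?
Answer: 456505956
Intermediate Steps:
B(T) = 2*T
X(c, P) = 2*P³ (X(c, P) = ((2*P)*P)*P = (2*P²)*P = 2*P³)
t(o, K) = 2*K³
(t(-11 - 1*(-3), -22) - 70)² = (2*(-22)³ - 70)² = (2*(-10648) - 70)² = (-21296 - 70)² = (-21366)² = 456505956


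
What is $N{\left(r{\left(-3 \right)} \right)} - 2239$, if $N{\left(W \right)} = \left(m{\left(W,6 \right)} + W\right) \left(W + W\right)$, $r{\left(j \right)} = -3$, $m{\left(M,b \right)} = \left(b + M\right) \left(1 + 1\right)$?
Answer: $-2257$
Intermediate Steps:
$m{\left(M,b \right)} = 2 M + 2 b$ ($m{\left(M,b \right)} = \left(M + b\right) 2 = 2 M + 2 b$)
$N{\left(W \right)} = 2 W \left(12 + 3 W\right)$ ($N{\left(W \right)} = \left(\left(2 W + 2 \cdot 6\right) + W\right) \left(W + W\right) = \left(\left(2 W + 12\right) + W\right) 2 W = \left(\left(12 + 2 W\right) + W\right) 2 W = \left(12 + 3 W\right) 2 W = 2 W \left(12 + 3 W\right)$)
$N{\left(r{\left(-3 \right)} \right)} - 2239 = 6 \left(-3\right) \left(4 - 3\right) - 2239 = 6 \left(-3\right) 1 - 2239 = -18 - 2239 = -2257$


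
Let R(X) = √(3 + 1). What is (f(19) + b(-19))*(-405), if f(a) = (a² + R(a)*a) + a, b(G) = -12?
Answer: -164430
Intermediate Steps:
R(X) = 2 (R(X) = √4 = 2)
f(a) = a² + 3*a (f(a) = (a² + 2*a) + a = a² + 3*a)
(f(19) + b(-19))*(-405) = (19*(3 + 19) - 12)*(-405) = (19*22 - 12)*(-405) = (418 - 12)*(-405) = 406*(-405) = -164430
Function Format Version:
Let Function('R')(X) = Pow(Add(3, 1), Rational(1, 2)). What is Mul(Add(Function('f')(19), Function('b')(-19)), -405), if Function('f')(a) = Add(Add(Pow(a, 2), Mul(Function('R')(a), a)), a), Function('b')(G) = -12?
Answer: -164430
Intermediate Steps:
Function('R')(X) = 2 (Function('R')(X) = Pow(4, Rational(1, 2)) = 2)
Function('f')(a) = Add(Pow(a, 2), Mul(3, a)) (Function('f')(a) = Add(Add(Pow(a, 2), Mul(2, a)), a) = Add(Pow(a, 2), Mul(3, a)))
Mul(Add(Function('f')(19), Function('b')(-19)), -405) = Mul(Add(Mul(19, Add(3, 19)), -12), -405) = Mul(Add(Mul(19, 22), -12), -405) = Mul(Add(418, -12), -405) = Mul(406, -405) = -164430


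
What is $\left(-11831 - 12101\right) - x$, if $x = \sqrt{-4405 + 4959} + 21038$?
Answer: $-44970 - \sqrt{554} \approx -44994.0$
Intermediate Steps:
$x = 21038 + \sqrt{554}$ ($x = \sqrt{554} + 21038 = 21038 + \sqrt{554} \approx 21062.0$)
$\left(-11831 - 12101\right) - x = \left(-11831 - 12101\right) - \left(21038 + \sqrt{554}\right) = -23932 - \left(21038 + \sqrt{554}\right) = -44970 - \sqrt{554}$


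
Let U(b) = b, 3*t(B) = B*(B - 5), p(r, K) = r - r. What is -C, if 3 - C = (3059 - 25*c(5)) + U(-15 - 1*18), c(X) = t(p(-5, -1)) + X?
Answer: 2898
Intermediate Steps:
p(r, K) = 0
t(B) = B*(-5 + B)/3 (t(B) = (B*(B - 5))/3 = (B*(-5 + B))/3 = B*(-5 + B)/3)
c(X) = X (c(X) = (⅓)*0*(-5 + 0) + X = (⅓)*0*(-5) + X = 0 + X = X)
C = -2898 (C = 3 - ((3059 - 25*5) + (-15 - 1*18)) = 3 - ((3059 - 125) + (-15 - 18)) = 3 - (2934 - 33) = 3 - 1*2901 = 3 - 2901 = -2898)
-C = -1*(-2898) = 2898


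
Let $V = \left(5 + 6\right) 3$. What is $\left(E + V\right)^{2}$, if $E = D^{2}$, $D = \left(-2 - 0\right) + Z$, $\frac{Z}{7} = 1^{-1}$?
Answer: $3364$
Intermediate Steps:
$Z = 7$ ($Z = \frac{7}{1} = 7 \cdot 1 = 7$)
$D = 5$ ($D = \left(-2 - 0\right) + 7 = \left(-2 + 0\right) + 7 = -2 + 7 = 5$)
$V = 33$ ($V = 11 \cdot 3 = 33$)
$E = 25$ ($E = 5^{2} = 25$)
$\left(E + V\right)^{2} = \left(25 + 33\right)^{2} = 58^{2} = 3364$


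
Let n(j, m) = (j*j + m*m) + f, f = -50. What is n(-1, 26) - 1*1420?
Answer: -793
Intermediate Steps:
n(j, m) = -50 + j**2 + m**2 (n(j, m) = (j*j + m*m) - 50 = (j**2 + m**2) - 50 = -50 + j**2 + m**2)
n(-1, 26) - 1*1420 = (-50 + (-1)**2 + 26**2) - 1*1420 = (-50 + 1 + 676) - 1420 = 627 - 1420 = -793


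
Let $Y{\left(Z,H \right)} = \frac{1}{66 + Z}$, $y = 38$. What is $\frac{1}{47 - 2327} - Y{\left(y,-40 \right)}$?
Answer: $- \frac{149}{14820} \approx -0.010054$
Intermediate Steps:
$\frac{1}{47 - 2327} - Y{\left(y,-40 \right)} = \frac{1}{47 - 2327} - \frac{1}{66 + 38} = \frac{1}{-2280} - \frac{1}{104} = - \frac{1}{2280} - \frac{1}{104} = - \frac{149}{14820}$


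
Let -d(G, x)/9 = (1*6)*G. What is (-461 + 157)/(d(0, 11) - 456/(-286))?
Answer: -572/3 ≈ -190.67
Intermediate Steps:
d(G, x) = -54*G (d(G, x) = -9*1*6*G = -54*G)
(-461 + 157)/(d(0, 11) - 456/(-286)) = (-461 + 157)/(-54*0 - 456/(-286)) = -304/(0 - 456*(-1/286)) = -304/(0 + 228/143) = -304/228/143 = -304*143/228 = -572/3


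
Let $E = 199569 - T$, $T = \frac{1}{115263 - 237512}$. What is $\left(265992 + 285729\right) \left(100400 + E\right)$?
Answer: $\frac{20232111291695322}{122249} \approx 1.655 \cdot 10^{11}$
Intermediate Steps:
$T = - \frac{1}{122249}$ ($T = \frac{1}{-122249} = - \frac{1}{122249} \approx -8.18 \cdot 10^{-6}$)
$E = \frac{24397110682}{122249}$ ($E = 199569 - - \frac{1}{122249} = 199569 + \frac{1}{122249} = \frac{24397110682}{122249} \approx 1.9957 \cdot 10^{5}$)
$\left(265992 + 285729\right) \left(100400 + E\right) = \left(265992 + 285729\right) \left(100400 + \frac{24397110682}{122249}\right) = 551721 \cdot \frac{36670910282}{122249} = \frac{20232111291695322}{122249}$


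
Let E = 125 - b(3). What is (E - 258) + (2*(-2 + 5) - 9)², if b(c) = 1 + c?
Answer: -128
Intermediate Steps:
E = 121 (E = 125 - (1 + 3) = 125 - 1*4 = 125 - 4 = 121)
(E - 258) + (2*(-2 + 5) - 9)² = (121 - 258) + (2*(-2 + 5) - 9)² = -137 + (2*3 - 9)² = -137 + (6 - 9)² = -137 + (-3)² = -137 + 9 = -128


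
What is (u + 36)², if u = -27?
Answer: 81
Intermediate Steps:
(u + 36)² = (-27 + 36)² = 9² = 81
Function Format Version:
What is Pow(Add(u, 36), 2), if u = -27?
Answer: 81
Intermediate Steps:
Pow(Add(u, 36), 2) = Pow(Add(-27, 36), 2) = Pow(9, 2) = 81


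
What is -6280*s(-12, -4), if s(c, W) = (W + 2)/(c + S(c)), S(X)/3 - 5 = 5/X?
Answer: 50240/7 ≈ 7177.1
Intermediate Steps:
S(X) = 15 + 15/X (S(X) = 15 + 3*(5/X) = 15 + 15/X)
s(c, W) = (2 + W)/(15 + c + 15/c) (s(c, W) = (W + 2)/(c + (15 + 15/c)) = (2 + W)/(15 + c + 15/c))
-6280*s(-12, -4) = -(-75360)*(2 - 4)/(15 + (-12)² + 15*(-12)) = -(-75360)*(-2)/(15 + 144 - 180) = -(-75360)*(-2)/(-21) = -(-75360)*(-1)*(-2)/21 = -6280*(-8/7) = 50240/7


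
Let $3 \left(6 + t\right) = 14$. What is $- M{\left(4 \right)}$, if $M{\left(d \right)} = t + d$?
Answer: $- \frac{8}{3} \approx -2.6667$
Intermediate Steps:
$t = - \frac{4}{3}$ ($t = -6 + \frac{1}{3} \cdot 14 = -6 + \frac{14}{3} = - \frac{4}{3} \approx -1.3333$)
$M{\left(d \right)} = - \frac{4}{3} + d$
$- M{\left(4 \right)} = - (- \frac{4}{3} + 4) = \left(-1\right) \frac{8}{3} = - \frac{8}{3}$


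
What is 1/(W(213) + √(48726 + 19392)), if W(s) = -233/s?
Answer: 49629/3090391253 + 45369*√68118/3090391253 ≈ 0.0038476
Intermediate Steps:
1/(W(213) + √(48726 + 19392)) = 1/(-233/213 + √(48726 + 19392)) = 1/(-233*1/213 + √68118) = 1/(-233/213 + √68118)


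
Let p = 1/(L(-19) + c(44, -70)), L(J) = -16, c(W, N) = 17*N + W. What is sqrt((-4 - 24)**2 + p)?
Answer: 9*sqrt(13069014)/1162 ≈ 28.000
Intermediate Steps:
c(W, N) = W + 17*N
p = -1/1162 (p = 1/(-16 + (44 + 17*(-70))) = 1/(-16 + (44 - 1190)) = 1/(-16 - 1146) = 1/(-1162) = -1/1162 ≈ -0.00086058)
sqrt((-4 - 24)**2 + p) = sqrt((-4 - 24)**2 - 1/1162) = sqrt((-28)**2 - 1/1162) = sqrt(784 - 1/1162) = sqrt(911007/1162) = 9*sqrt(13069014)/1162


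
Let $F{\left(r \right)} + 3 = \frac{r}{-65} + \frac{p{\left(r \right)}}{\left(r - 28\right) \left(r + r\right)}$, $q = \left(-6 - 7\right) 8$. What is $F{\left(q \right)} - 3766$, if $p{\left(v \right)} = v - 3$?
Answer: $- \frac{517189207}{137280} \approx -3767.4$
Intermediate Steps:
$q = -104$ ($q = \left(-13\right) 8 = -104$)
$p{\left(v \right)} = -3 + v$
$F{\left(r \right)} = -3 - \frac{r}{65} + \frac{-3 + r}{2 r \left(-28 + r\right)}$ ($F{\left(r \right)} = -3 + \left(\frac{r}{-65} + \frac{-3 + r}{\left(r - 28\right) \left(r + r\right)}\right) = -3 + \left(r \left(- \frac{1}{65}\right) + \frac{-3 + r}{\left(-28 + r\right) 2 r}\right) = -3 - \left(\frac{r}{65} - \frac{-3 + r}{2 r \left(-28 + r\right)}\right) = -3 - \frac{r}{65} + \frac{-3 + r}{2 r \left(-28 + r\right)}$)
$F{\left(q \right)} - 3766 = \frac{-195 - 334 \left(-104\right)^{2} - 2 \left(-104\right)^{3} + 10985 \left(-104\right)}{130 \left(-104\right) \left(-28 - 104\right)} - 3766 = \frac{1}{130} \left(- \frac{1}{104}\right) \frac{1}{-132} \left(-195 - 3612544 - -2249728 - 1142440\right) - 3766 = \frac{1}{130} \left(- \frac{1}{104}\right) \left(- \frac{1}{132}\right) \left(-195 - 3612544 + 2249728 - 1142440\right) - 3766 = \frac{1}{130} \left(- \frac{1}{104}\right) \left(- \frac{1}{132}\right) \left(-2505451\right) - 3766 = - \frac{192727}{137280} - 3766 = - \frac{517189207}{137280}$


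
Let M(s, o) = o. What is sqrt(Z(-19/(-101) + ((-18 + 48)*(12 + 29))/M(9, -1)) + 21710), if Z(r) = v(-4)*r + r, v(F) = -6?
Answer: sqrt(284190265)/101 ≈ 166.91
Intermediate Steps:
Z(r) = -5*r (Z(r) = -6*r + r = -5*r)
sqrt(Z(-19/(-101) + ((-18 + 48)*(12 + 29))/M(9, -1)) + 21710) = sqrt(-5*(-19/(-101) + ((-18 + 48)*(12 + 29))/(-1)) + 21710) = sqrt(-5*(-19*(-1/101) + (30*41)*(-1)) + 21710) = sqrt(-5*(19/101 + 1230*(-1)) + 21710) = sqrt(-5*(19/101 - 1230) + 21710) = sqrt(-5*(-124211/101) + 21710) = sqrt(621055/101 + 21710) = sqrt(2813765/101) = sqrt(284190265)/101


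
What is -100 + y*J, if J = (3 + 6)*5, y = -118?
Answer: -5410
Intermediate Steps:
J = 45 (J = 9*5 = 45)
-100 + y*J = -100 - 118*45 = -100 - 5310 = -5410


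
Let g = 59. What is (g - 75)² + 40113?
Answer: 40369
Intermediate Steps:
(g - 75)² + 40113 = (59 - 75)² + 40113 = (-16)² + 40113 = 256 + 40113 = 40369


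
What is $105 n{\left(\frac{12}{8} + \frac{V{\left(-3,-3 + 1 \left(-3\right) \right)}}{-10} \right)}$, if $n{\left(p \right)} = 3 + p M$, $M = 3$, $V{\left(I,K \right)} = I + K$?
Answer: $1071$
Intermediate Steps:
$n{\left(p \right)} = 3 + 3 p$ ($n{\left(p \right)} = 3 + p 3 = 3 + 3 p$)
$105 n{\left(\frac{12}{8} + \frac{V{\left(-3,-3 + 1 \left(-3\right) \right)}}{-10} \right)} = 105 \left(3 + 3 \left(\frac{12}{8} + \frac{-3 + \left(-3 + 1 \left(-3\right)\right)}{-10}\right)\right) = 105 \left(3 + 3 \left(12 \cdot \frac{1}{8} + \left(-3 - 6\right) \left(- \frac{1}{10}\right)\right)\right) = 105 \left(3 + 3 \left(\frac{3}{2} + \left(-3 - 6\right) \left(- \frac{1}{10}\right)\right)\right) = 105 \left(3 + 3 \left(\frac{3}{2} - - \frac{9}{10}\right)\right) = 105 \left(3 + 3 \left(\frac{3}{2} + \frac{9}{10}\right)\right) = 105 \left(3 + 3 \cdot \frac{12}{5}\right) = 105 \left(3 + \frac{36}{5}\right) = 105 \cdot \frac{51}{5} = 1071$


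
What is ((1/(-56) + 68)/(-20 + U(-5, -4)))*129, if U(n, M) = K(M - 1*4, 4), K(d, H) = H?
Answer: -491103/896 ≈ -548.11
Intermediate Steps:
U(n, M) = 4
((1/(-56) + 68)/(-20 + U(-5, -4)))*129 = ((1/(-56) + 68)/(-20 + 4))*129 = ((-1/56 + 68)/(-16))*129 = ((3807/56)*(-1/16))*129 = -3807/896*129 = -491103/896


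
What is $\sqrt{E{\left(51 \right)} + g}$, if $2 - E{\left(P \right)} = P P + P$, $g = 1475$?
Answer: $5 i \sqrt{47} \approx 34.278 i$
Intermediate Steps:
$E{\left(P \right)} = 2 - P - P^{2}$ ($E{\left(P \right)} = 2 - \left(P P + P\right) = 2 - \left(P^{2} + P\right) = 2 - \left(P + P^{2}\right) = 2 - P - P^{2}$)
$\sqrt{E{\left(51 \right)} + g} = \sqrt{\left(2 - 51 - 51^{2}\right) + 1475} = \sqrt{\left(2 - 51 - 2601\right) + 1475} = \sqrt{-2650 + 1475} = \sqrt{-1175} = 5 i \sqrt{47}$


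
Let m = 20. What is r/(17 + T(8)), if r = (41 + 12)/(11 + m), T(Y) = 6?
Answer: 53/713 ≈ 0.074334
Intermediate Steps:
r = 53/31 (r = (41 + 12)/(11 + 20) = 53/31 ≈ 1.7097)
r/(17 + T(8)) = 53/(31*(17 + 6)) = (53/31)/23 = (53/31)*(1/23) = 53/713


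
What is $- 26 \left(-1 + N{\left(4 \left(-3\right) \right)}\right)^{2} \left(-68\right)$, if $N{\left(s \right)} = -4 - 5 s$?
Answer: $5348200$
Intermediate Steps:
$- 26 \left(-1 + N{\left(4 \left(-3\right) \right)}\right)^{2} \left(-68\right) = - 26 \left(-1 - \left(4 + 5 \cdot 4 \left(-3\right)\right)\right)^{2} \left(-68\right) = - 26 \left(-1 - -56\right)^{2} \left(-68\right) = - 26 \left(-1 + \left(-4 + 60\right)\right)^{2} \left(-68\right) = - 26 \left(-1 + 56\right)^{2} \left(-68\right) = - 26 \cdot 55^{2} \left(-68\right) = \left(-26\right) 3025 \left(-68\right) = \left(-78650\right) \left(-68\right) = 5348200$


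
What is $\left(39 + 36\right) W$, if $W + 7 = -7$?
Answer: $-1050$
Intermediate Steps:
$W = -14$ ($W = -7 - 7 = -14$)
$\left(39 + 36\right) W = \left(39 + 36\right) \left(-14\right) = 75 \left(-14\right) = -1050$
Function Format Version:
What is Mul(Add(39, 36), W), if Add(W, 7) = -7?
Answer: -1050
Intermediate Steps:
W = -14 (W = Add(-7, -7) = -14)
Mul(Add(39, 36), W) = Mul(Add(39, 36), -14) = Mul(75, -14) = -1050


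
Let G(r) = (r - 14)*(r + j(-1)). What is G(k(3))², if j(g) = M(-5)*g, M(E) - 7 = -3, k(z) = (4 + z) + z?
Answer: 576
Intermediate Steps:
k(z) = 4 + 2*z
M(E) = 4 (M(E) = 7 - 3 = 4)
j(g) = 4*g
G(r) = (-14 + r)*(-4 + r) (G(r) = (r - 14)*(r + 4*(-1)) = (-14 + r)*(r - 4) = (-14 + r)*(-4 + r))
G(k(3))² = (56 + (4 + 2*3)² - 18*(4 + 2*3))² = (56 + (4 + 6)² - 18*(4 + 6))² = (56 + 10² - 18*10)² = (56 + 100 - 180)² = (-24)² = 576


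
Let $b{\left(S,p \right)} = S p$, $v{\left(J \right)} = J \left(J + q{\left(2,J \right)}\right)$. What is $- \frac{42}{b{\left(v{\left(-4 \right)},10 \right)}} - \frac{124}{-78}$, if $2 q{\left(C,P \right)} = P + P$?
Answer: $\frac{9101}{6240} \approx 1.4585$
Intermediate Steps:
$q{\left(C,P \right)} = P$ ($q{\left(C,P \right)} = \frac{P + P}{2} = \frac{2 P}{2} = P$)
$v{\left(J \right)} = 2 J^{2}$ ($v{\left(J \right)} = J \left(J + J\right) = J 2 J = 2 J^{2}$)
$- \frac{42}{b{\left(v{\left(-4 \right)},10 \right)}} - \frac{124}{-78} = - \frac{42}{2 \left(-4\right)^{2} \cdot 10} - \frac{124}{-78} = - \frac{42}{2 \cdot 16 \cdot 10} - - \frac{62}{39} = - \frac{42}{32 \cdot 10} + \frac{62}{39} = - \frac{42}{320} + \frac{62}{39} = \left(-42\right) \frac{1}{320} + \frac{62}{39} = - \frac{21}{160} + \frac{62}{39} = \frac{9101}{6240}$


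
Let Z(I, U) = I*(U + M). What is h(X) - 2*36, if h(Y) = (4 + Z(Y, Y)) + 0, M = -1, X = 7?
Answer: -26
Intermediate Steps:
Z(I, U) = I*(-1 + U) (Z(I, U) = I*(U - 1) = I*(-1 + U))
h(Y) = 4 + Y*(-1 + Y) (h(Y) = (4 + Y*(-1 + Y)) + 0 = 4 + Y*(-1 + Y))
h(X) - 2*36 = (4 + 7*(-1 + 7)) - 2*36 = (4 + 7*6) - 72 = (4 + 42) - 72 = 46 - 72 = -26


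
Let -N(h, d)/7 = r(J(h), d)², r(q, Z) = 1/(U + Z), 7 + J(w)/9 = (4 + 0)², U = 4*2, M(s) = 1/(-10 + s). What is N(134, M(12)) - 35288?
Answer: -10198260/289 ≈ -35288.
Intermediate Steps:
U = 8
J(w) = 81 (J(w) = -63 + 9*(4 + 0)² = -63 + 9*4² = -63 + 9*16 = -63 + 144 = 81)
r(q, Z) = 1/(8 + Z)
N(h, d) = -7/(8 + d)²
N(134, M(12)) - 35288 = -7/(8 + 1/(-10 + 12))² - 35288 = -7/(8 + 1/2)² - 35288 = -7/(8 + ½)² - 35288 = -7/(17/2)² - 35288 = -7*4/289 - 35288 = -28/289 - 35288 = -10198260/289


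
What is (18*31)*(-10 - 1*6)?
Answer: -8928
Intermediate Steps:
(18*31)*(-10 - 1*6) = 558*(-10 - 6) = 558*(-16) = -8928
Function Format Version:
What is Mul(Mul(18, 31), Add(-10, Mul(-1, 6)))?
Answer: -8928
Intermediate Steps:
Mul(Mul(18, 31), Add(-10, Mul(-1, 6))) = Mul(558, Add(-10, -6)) = Mul(558, -16) = -8928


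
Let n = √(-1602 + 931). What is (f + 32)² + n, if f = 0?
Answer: 1024 + I*√671 ≈ 1024.0 + 25.904*I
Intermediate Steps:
n = I*√671 (n = √(-671) = I*√671 ≈ 25.904*I)
(f + 32)² + n = (0 + 32)² + I*√671 = 32² + I*√671 = 1024 + I*√671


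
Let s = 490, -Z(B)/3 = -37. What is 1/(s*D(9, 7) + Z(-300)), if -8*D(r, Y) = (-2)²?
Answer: -1/134 ≈ -0.0074627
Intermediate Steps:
Z(B) = 111 (Z(B) = -3*(-37) = 111)
D(r, Y) = -½ (D(r, Y) = -⅛*(-2)² = -⅛*4 = -½)
1/(s*D(9, 7) + Z(-300)) = 1/(490*(-½) + 111) = 1/(-245 + 111) = 1/(-134) = -1/134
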